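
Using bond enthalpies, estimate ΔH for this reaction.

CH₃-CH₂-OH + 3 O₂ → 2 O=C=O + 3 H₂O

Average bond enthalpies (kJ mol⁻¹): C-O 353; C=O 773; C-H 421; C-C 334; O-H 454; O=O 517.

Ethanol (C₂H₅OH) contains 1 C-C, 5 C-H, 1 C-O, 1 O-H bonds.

Bonds broken (reactants):
  C-C: 1 × 334 = 334
  C-H: 5 × 421 = 2105
  C-O: 1 × 353 = 353
  O-H: 1 × 454 = 454
  O=O: 3 × 517 = 1551
  Σ(broken) = 4797 kJ
Bonds formed (products):
  C=O: 4 × 773 = 3092
  O-H: 6 × 454 = 2724
  Σ(formed) = 5816 kJ
ΔH = Σ(broken) − Σ(formed) = 4797 − 5816 = −1019 kJ

ΔH ≈ −1019 kJ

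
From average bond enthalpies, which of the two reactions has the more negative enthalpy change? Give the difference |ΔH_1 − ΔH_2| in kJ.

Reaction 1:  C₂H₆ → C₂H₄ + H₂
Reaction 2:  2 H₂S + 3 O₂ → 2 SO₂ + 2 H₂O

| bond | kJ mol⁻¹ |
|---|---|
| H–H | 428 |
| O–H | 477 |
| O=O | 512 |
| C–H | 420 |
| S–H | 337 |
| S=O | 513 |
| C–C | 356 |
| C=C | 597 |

Reaction 1:
  Bonds broken (reactants):
    C–C: 1 × 356 = 356
    C–H: 6 × 420 = 2520
    Σ(broken) = 2876 kJ
  Bonds formed (products):
    C–H: 4 × 420 = 1680
    C=C: 1 × 597 = 597
    H–H: 1 × 428 = 428
    Σ(formed) = 2705 kJ
  ΔH_1 = 2876 − 2705 = +171 kJ
Reaction 2:
  Bonds broken (reactants):
    O=O: 3 × 512 = 1536
    S–H: 4 × 337 = 1348
    Σ(broken) = 2884 kJ
  Bonds formed (products):
    O–H: 4 × 477 = 1908
    S=O: 4 × 513 = 2052
    Σ(formed) = 3960 kJ
  ΔH_2 = 2884 − 3960 = −1076 kJ
ΔH_1 − ΔH_2 = +1247 kJ, so reaction 2 has the more negative ΔH; |ΔH_1 − ΔH_2| = 1247 kJ.

Reaction 2, by 1247 kJ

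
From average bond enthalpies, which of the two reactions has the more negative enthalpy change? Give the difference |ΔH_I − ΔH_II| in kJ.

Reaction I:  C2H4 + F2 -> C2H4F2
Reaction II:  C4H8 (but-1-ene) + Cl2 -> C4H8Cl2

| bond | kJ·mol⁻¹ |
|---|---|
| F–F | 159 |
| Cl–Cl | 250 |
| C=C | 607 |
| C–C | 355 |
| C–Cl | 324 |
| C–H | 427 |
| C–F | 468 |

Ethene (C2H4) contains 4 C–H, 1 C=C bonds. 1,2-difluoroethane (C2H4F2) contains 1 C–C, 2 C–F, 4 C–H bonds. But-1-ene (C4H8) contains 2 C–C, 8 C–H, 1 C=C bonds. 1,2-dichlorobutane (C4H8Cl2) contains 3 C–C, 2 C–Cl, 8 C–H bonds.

Reaction I:
  Bonds broken (reactants):
    C–H: 4 × 427 = 1708
    C=C: 1 × 607 = 607
    F–F: 1 × 159 = 159
    Σ(broken) = 2474 kJ
  Bonds formed (products):
    C–C: 1 × 355 = 355
    C–F: 2 × 468 = 936
    C–H: 4 × 427 = 1708
    Σ(formed) = 2999 kJ
  ΔH_I = 2474 − 2999 = −525 kJ
Reaction II:
  Bonds broken (reactants):
    C–C: 2 × 355 = 710
    C–H: 8 × 427 = 3416
    C=C: 1 × 607 = 607
    Cl–Cl: 1 × 250 = 250
    Σ(broken) = 4983 kJ
  Bonds formed (products):
    C–C: 3 × 355 = 1065
    C–Cl: 2 × 324 = 648
    C–H: 8 × 427 = 3416
    Σ(formed) = 5129 kJ
  ΔH_II = 4983 − 5129 = −146 kJ
ΔH_I − ΔH_II = −379 kJ, so reaction I has the more negative ΔH; |ΔH_I − ΔH_II| = 379 kJ.

Reaction I, by 379 kJ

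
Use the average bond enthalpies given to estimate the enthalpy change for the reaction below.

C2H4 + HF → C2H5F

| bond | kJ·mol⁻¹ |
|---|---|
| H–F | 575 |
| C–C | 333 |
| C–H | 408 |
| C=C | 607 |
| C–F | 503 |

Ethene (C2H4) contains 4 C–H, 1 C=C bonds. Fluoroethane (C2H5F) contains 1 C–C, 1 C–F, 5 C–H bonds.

ΔH ≈ −62 kJ

Bonds broken (reactants):
  C–H: 4 × 408 = 1632
  C=C: 1 × 607 = 607
  H–F: 1 × 575 = 575
  Σ(broken) = 2814 kJ
Bonds formed (products):
  C–C: 1 × 333 = 333
  C–F: 1 × 503 = 503
  C–H: 5 × 408 = 2040
  Σ(formed) = 2876 kJ
ΔH = Σ(broken) − Σ(formed) = 2814 − 2876 = −62 kJ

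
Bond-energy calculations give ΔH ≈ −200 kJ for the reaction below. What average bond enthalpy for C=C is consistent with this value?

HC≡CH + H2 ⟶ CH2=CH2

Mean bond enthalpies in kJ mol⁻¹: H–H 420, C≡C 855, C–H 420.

Let D be the C=C bond energy.
Σ(broken) = 1×855 + 2×420 + 1×420 = 2115
Σ(formed) = 4×420 + 1×D = 1680 + D
ΔH = Σ(broken) − Σ(formed) = (2115) − (1680 + D) = +435 − D
Setting this equal to −200 kJ gives D = 635 kJ/mol.

D(C=C) ≈ 635 kJ/mol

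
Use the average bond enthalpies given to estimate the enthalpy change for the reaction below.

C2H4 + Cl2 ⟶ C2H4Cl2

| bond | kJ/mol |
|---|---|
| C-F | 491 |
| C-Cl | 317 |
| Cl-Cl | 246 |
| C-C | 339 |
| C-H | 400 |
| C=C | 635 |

ΔH ≈ −92 kJ

Bonds broken (reactants):
  C-H: 4 × 400 = 1600
  C=C: 1 × 635 = 635
  Cl-Cl: 1 × 246 = 246
  Σ(broken) = 2481 kJ
Bonds formed (products):
  C-C: 1 × 339 = 339
  C-Cl: 2 × 317 = 634
  C-H: 4 × 400 = 1600
  Σ(formed) = 2573 kJ
ΔH = Σ(broken) − Σ(formed) = 2481 − 2573 = −92 kJ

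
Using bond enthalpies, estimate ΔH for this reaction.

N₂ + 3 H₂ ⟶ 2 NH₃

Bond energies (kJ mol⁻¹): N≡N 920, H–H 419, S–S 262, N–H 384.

Bonds broken (reactants):
  H–H: 3 × 419 = 1257
  N≡N: 1 × 920 = 920
  Σ(broken) = 2177 kJ
Bonds formed (products):
  N–H: 6 × 384 = 2304
  Σ(formed) = 2304 kJ
ΔH = Σ(broken) − Σ(formed) = 2177 − 2304 = −127 kJ

ΔH ≈ −127 kJ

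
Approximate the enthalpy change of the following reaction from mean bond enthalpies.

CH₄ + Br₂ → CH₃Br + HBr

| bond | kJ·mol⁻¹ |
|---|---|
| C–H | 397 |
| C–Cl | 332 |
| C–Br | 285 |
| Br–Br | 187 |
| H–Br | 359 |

ΔH ≈ −60 kJ

Bonds broken (reactants):
  Br–Br: 1 × 187 = 187
  C–H: 4 × 397 = 1588
  Σ(broken) = 1775 kJ
Bonds formed (products):
  C–Br: 1 × 285 = 285
  C–H: 3 × 397 = 1191
  H–Br: 1 × 359 = 359
  Σ(formed) = 1835 kJ
ΔH = Σ(broken) − Σ(formed) = 1775 − 1835 = −60 kJ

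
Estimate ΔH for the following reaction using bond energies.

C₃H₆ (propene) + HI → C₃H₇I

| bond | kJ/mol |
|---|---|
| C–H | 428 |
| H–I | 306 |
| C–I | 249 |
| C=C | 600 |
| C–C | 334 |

ΔH ≈ −105 kJ

Bonds broken (reactants):
  C–C: 1 × 334 = 334
  C–H: 6 × 428 = 2568
  C=C: 1 × 600 = 600
  H–I: 1 × 306 = 306
  Σ(broken) = 3808 kJ
Bonds formed (products):
  C–C: 2 × 334 = 668
  C–H: 7 × 428 = 2996
  C–I: 1 × 249 = 249
  Σ(formed) = 3913 kJ
ΔH = Σ(broken) − Σ(formed) = 3808 − 3913 = −105 kJ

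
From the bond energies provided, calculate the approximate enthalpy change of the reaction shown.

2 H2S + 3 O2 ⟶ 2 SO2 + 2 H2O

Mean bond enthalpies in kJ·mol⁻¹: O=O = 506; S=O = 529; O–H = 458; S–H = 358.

ΔH ≈ −998 kJ

Bonds broken (reactants):
  O=O: 3 × 506 = 1518
  S–H: 4 × 358 = 1432
  Σ(broken) = 2950 kJ
Bonds formed (products):
  O–H: 4 × 458 = 1832
  S=O: 4 × 529 = 2116
  Σ(formed) = 3948 kJ
ΔH = Σ(broken) − Σ(formed) = 2950 − 3948 = −998 kJ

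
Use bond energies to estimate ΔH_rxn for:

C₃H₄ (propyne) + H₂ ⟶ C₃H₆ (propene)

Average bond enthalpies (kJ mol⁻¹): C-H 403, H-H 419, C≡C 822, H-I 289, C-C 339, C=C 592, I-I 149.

ΔH ≈ −157 kJ

Bonds broken (reactants):
  C≡C: 1 × 822 = 822
  C-C: 1 × 339 = 339
  C-H: 4 × 403 = 1612
  H-H: 1 × 419 = 419
  Σ(broken) = 3192 kJ
Bonds formed (products):
  C-C: 1 × 339 = 339
  C-H: 6 × 403 = 2418
  C=C: 1 × 592 = 592
  Σ(formed) = 3349 kJ
ΔH = Σ(broken) − Σ(formed) = 3192 − 3349 = −157 kJ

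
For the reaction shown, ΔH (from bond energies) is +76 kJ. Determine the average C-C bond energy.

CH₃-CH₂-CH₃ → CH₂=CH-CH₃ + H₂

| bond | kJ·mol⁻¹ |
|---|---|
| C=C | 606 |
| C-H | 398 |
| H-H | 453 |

Let D be the C-C bond energy.
Σ(broken) = 2×D + 8×398 = 3184 + 2D
Σ(formed) = 1×D + 6×398 + 1×606 + 1×453 = 3447 + D
ΔH = Σ(broken) − Σ(formed) = (3184 + 2D) − (3447 + D) = −263 + D
Setting this equal to +76 kJ gives D = 339 kJ/mol.

D(C-C) ≈ 339 kJ/mol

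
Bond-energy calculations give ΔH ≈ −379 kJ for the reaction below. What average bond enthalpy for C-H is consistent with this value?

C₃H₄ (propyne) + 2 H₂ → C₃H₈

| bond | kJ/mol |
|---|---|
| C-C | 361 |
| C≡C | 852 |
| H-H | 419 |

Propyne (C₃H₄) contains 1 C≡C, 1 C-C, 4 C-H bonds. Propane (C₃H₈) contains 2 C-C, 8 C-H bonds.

Let D be the C-H bond energy.
Σ(broken) = 1×852 + 1×361 + 4×D + 2×419 = 2051 + 4D
Σ(formed) = 2×361 + 8×D = 722 + 8D
ΔH = Σ(broken) − Σ(formed) = (2051 + 4D) − (722 + 8D) = +1329 − 4D
Setting this equal to −379 kJ gives 4D = 1708, so D = 427 kJ/mol.

D(C-H) ≈ 427 kJ/mol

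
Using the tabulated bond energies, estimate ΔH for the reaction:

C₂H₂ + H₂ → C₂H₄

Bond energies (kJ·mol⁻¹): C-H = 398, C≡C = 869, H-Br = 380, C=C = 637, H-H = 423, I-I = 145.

Bonds broken (reactants):
  C≡C: 1 × 869 = 869
  C-H: 2 × 398 = 796
  H-H: 1 × 423 = 423
  Σ(broken) = 2088 kJ
Bonds formed (products):
  C-H: 4 × 398 = 1592
  C=C: 1 × 637 = 637
  Σ(formed) = 2229 kJ
ΔH = Σ(broken) − Σ(formed) = 2088 − 2229 = −141 kJ

ΔH ≈ −141 kJ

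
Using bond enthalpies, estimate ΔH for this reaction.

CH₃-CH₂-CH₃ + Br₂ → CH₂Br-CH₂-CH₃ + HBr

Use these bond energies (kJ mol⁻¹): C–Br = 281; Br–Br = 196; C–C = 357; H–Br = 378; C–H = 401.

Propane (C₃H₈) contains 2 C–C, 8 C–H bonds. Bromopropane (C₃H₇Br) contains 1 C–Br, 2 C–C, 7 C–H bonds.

Bonds broken (reactants):
  Br–Br: 1 × 196 = 196
  C–C: 2 × 357 = 714
  C–H: 8 × 401 = 3208
  Σ(broken) = 4118 kJ
Bonds formed (products):
  C–Br: 1 × 281 = 281
  C–C: 2 × 357 = 714
  C–H: 7 × 401 = 2807
  H–Br: 1 × 378 = 378
  Σ(formed) = 4180 kJ
ΔH = Σ(broken) − Σ(formed) = 4118 − 4180 = −62 kJ

ΔH ≈ −62 kJ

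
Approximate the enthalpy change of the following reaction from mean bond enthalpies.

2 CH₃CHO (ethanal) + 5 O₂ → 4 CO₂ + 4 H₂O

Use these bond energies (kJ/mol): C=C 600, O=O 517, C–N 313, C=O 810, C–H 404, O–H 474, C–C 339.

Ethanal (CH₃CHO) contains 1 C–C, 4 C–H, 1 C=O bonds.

Bonds broken (reactants):
  C–C: 2 × 339 = 678
  C–H: 8 × 404 = 3232
  C=O: 2 × 810 = 1620
  O=O: 5 × 517 = 2585
  Σ(broken) = 8115 kJ
Bonds formed (products):
  C=O: 8 × 810 = 6480
  O–H: 8 × 474 = 3792
  Σ(formed) = 10272 kJ
ΔH = Σ(broken) − Σ(formed) = 8115 − 10272 = −2157 kJ

ΔH ≈ −2157 kJ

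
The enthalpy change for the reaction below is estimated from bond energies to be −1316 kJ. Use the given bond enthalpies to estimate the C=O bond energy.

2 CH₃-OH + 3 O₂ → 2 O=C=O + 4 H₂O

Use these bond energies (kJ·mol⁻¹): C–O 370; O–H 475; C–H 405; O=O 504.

Let D be the C=O bond energy.
Σ(broken) = 6×405 + 2×370 + 2×475 + 3×504 = 5632
Σ(formed) = 4×D + 8×475 = 3800 + 4D
ΔH = Σ(broken) − Σ(formed) = (5632) − (3800 + 4D) = +1832 − 4D
Setting this equal to −1316 kJ gives 4D = 3148, so D = 787 kJ/mol.

D(C=O) ≈ 787 kJ/mol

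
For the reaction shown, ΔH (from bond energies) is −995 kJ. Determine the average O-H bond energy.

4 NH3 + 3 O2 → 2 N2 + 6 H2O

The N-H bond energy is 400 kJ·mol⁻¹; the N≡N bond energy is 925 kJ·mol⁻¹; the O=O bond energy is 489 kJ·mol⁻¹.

D(O-H) ≈ 451 kJ/mol

Let D be the O-H bond energy.
Σ(broken) = 12×400 + 3×489 = 6267
Σ(formed) = 2×925 + 12×D = 1850 + 12D
ΔH = Σ(broken) − Σ(formed) = (6267) − (1850 + 12D) = +4417 − 12D
Setting this equal to −995 kJ gives 12D = 5412, so D = 451 kJ/mol.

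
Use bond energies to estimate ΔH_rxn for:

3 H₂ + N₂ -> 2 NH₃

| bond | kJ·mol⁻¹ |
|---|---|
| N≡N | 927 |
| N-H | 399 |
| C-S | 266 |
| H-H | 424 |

Bonds broken (reactants):
  H-H: 3 × 424 = 1272
  N≡N: 1 × 927 = 927
  Σ(broken) = 2199 kJ
Bonds formed (products):
  N-H: 6 × 399 = 2394
  Σ(formed) = 2394 kJ
ΔH = Σ(broken) − Σ(formed) = 2199 − 2394 = −195 kJ

ΔH ≈ −195 kJ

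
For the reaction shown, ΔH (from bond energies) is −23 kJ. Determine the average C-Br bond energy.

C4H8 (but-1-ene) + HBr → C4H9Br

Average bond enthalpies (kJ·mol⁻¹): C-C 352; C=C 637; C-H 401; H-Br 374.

Let D be the C-Br bond energy.
Σ(broken) = 2×352 + 8×401 + 1×637 + 1×374 = 4923
Σ(formed) = 1×D + 3×352 + 9×401 = 4665 + D
ΔH = Σ(broken) − Σ(formed) = (4923) − (4665 + D) = +258 − D
Setting this equal to −23 kJ gives D = 281 kJ/mol.

D(C-Br) ≈ 281 kJ/mol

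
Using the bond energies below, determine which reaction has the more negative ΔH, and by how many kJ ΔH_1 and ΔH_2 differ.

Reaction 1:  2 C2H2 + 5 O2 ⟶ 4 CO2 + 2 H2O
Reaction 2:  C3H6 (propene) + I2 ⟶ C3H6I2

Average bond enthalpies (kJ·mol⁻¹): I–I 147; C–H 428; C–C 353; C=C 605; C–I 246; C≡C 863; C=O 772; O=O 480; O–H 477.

Reaction 1:
  Bonds broken (reactants):
    C≡C: 2 × 863 = 1726
    C–H: 4 × 428 = 1712
    O=O: 5 × 480 = 2400
    Σ(broken) = 5838 kJ
  Bonds formed (products):
    C=O: 8 × 772 = 6176
    O–H: 4 × 477 = 1908
    Σ(formed) = 8084 kJ
  ΔH_1 = 5838 − 8084 = −2246 kJ
Reaction 2:
  Bonds broken (reactants):
    C–C: 1 × 353 = 353
    C–H: 6 × 428 = 2568
    C=C: 1 × 605 = 605
    I–I: 1 × 147 = 147
    Σ(broken) = 3673 kJ
  Bonds formed (products):
    C–C: 2 × 353 = 706
    C–H: 6 × 428 = 2568
    C–I: 2 × 246 = 492
    Σ(formed) = 3766 kJ
  ΔH_2 = 3673 − 3766 = −93 kJ
ΔH_1 − ΔH_2 = −2153 kJ, so reaction 1 has the more negative ΔH; |ΔH_1 − ΔH_2| = 2153 kJ.

Reaction 1, by 2153 kJ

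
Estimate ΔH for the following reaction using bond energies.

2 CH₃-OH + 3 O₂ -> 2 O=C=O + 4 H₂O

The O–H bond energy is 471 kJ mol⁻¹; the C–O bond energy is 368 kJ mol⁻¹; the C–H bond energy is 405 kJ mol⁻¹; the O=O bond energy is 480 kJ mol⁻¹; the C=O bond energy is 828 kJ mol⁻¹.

Bonds broken (reactants):
  C–H: 6 × 405 = 2430
  C–O: 2 × 368 = 736
  O–H: 2 × 471 = 942
  O=O: 3 × 480 = 1440
  Σ(broken) = 5548 kJ
Bonds formed (products):
  C=O: 4 × 828 = 3312
  O–H: 8 × 471 = 3768
  Σ(formed) = 7080 kJ
ΔH = Σ(broken) − Σ(formed) = 5548 − 7080 = −1532 kJ

ΔH ≈ −1532 kJ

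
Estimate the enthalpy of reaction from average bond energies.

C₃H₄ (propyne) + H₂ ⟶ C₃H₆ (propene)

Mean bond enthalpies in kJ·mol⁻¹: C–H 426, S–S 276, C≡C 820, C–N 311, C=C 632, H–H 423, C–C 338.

ΔH ≈ −241 kJ

Bonds broken (reactants):
  C≡C: 1 × 820 = 820
  C–C: 1 × 338 = 338
  C–H: 4 × 426 = 1704
  H–H: 1 × 423 = 423
  Σ(broken) = 3285 kJ
Bonds formed (products):
  C–C: 1 × 338 = 338
  C–H: 6 × 426 = 2556
  C=C: 1 × 632 = 632
  Σ(formed) = 3526 kJ
ΔH = Σ(broken) − Σ(formed) = 3285 − 3526 = −241 kJ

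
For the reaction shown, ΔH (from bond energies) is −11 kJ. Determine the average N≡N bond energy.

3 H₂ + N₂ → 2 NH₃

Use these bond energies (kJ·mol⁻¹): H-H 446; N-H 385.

Let D be the N≡N bond energy.
Σ(broken) = 3×446 + 1×D = 1338 + D
Σ(formed) = 6×385 = 2310
ΔH = Σ(broken) − Σ(formed) = (1338 + D) − (2310) = −972 + D
Setting this equal to −11 kJ gives D = 961 kJ/mol.

D(N≡N) ≈ 961 kJ/mol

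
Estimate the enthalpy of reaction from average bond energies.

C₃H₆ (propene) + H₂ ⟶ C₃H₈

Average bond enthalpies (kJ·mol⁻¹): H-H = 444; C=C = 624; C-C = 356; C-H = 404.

Bonds broken (reactants):
  C-C: 1 × 356 = 356
  C-H: 6 × 404 = 2424
  C=C: 1 × 624 = 624
  H-H: 1 × 444 = 444
  Σ(broken) = 3848 kJ
Bonds formed (products):
  C-C: 2 × 356 = 712
  C-H: 8 × 404 = 3232
  Σ(formed) = 3944 kJ
ΔH = Σ(broken) − Σ(formed) = 3848 − 3944 = −96 kJ

ΔH ≈ −96 kJ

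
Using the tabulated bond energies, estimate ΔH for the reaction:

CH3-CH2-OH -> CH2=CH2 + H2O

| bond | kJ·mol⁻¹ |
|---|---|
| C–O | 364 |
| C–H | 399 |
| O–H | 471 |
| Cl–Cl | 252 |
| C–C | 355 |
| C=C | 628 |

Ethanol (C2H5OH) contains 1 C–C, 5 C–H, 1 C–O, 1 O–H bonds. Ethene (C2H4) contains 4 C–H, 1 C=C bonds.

Bonds broken (reactants):
  C–C: 1 × 355 = 355
  C–H: 5 × 399 = 1995
  C–O: 1 × 364 = 364
  O–H: 1 × 471 = 471
  Σ(broken) = 3185 kJ
Bonds formed (products):
  C–H: 4 × 399 = 1596
  C=C: 1 × 628 = 628
  O–H: 2 × 471 = 942
  Σ(formed) = 3166 kJ
ΔH = Σ(broken) − Σ(formed) = 3185 − 3166 = +19 kJ

ΔH ≈ +19 kJ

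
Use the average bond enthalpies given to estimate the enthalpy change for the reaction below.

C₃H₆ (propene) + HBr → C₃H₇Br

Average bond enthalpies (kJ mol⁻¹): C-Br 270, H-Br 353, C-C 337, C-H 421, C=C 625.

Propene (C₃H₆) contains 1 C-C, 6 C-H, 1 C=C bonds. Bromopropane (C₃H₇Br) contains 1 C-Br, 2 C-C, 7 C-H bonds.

Bonds broken (reactants):
  C-C: 1 × 337 = 337
  C-H: 6 × 421 = 2526
  C=C: 1 × 625 = 625
  H-Br: 1 × 353 = 353
  Σ(broken) = 3841 kJ
Bonds formed (products):
  C-Br: 1 × 270 = 270
  C-C: 2 × 337 = 674
  C-H: 7 × 421 = 2947
  Σ(formed) = 3891 kJ
ΔH = Σ(broken) − Σ(formed) = 3841 − 3891 = −50 kJ

ΔH ≈ −50 kJ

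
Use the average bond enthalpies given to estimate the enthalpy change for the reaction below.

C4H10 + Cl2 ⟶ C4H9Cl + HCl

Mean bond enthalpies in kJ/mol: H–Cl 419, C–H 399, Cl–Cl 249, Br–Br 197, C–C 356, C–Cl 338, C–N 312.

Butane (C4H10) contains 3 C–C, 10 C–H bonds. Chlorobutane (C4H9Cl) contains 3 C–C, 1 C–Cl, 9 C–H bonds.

Bonds broken (reactants):
  C–C: 3 × 356 = 1068
  C–H: 10 × 399 = 3990
  Cl–Cl: 1 × 249 = 249
  Σ(broken) = 5307 kJ
Bonds formed (products):
  C–C: 3 × 356 = 1068
  C–Cl: 1 × 338 = 338
  C–H: 9 × 399 = 3591
  H–Cl: 1 × 419 = 419
  Σ(formed) = 5416 kJ
ΔH = Σ(broken) − Σ(formed) = 5307 − 5416 = −109 kJ

ΔH ≈ −109 kJ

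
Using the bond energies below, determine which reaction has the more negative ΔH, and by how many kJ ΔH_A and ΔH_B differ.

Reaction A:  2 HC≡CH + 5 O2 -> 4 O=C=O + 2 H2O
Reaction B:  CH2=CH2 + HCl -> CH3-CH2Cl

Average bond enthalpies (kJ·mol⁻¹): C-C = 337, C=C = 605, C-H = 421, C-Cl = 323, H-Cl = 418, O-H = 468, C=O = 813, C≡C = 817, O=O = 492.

Reaction A, by 2540 kJ

Reaction A:
  Bonds broken (reactants):
    C≡C: 2 × 817 = 1634
    C-H: 4 × 421 = 1684
    O=O: 5 × 492 = 2460
    Σ(broken) = 5778 kJ
  Bonds formed (products):
    C=O: 8 × 813 = 6504
    O-H: 4 × 468 = 1872
    Σ(formed) = 8376 kJ
  ΔH_A = 5778 − 8376 = −2598 kJ
Reaction B:
  Bonds broken (reactants):
    C-H: 4 × 421 = 1684
    C=C: 1 × 605 = 605
    H-Cl: 1 × 418 = 418
    Σ(broken) = 2707 kJ
  Bonds formed (products):
    C-C: 1 × 337 = 337
    C-Cl: 1 × 323 = 323
    C-H: 5 × 421 = 2105
    Σ(formed) = 2765 kJ
  ΔH_B = 2707 − 2765 = −58 kJ
ΔH_A − ΔH_B = −2540 kJ, so reaction A has the more negative ΔH; |ΔH_A − ΔH_B| = 2540 kJ.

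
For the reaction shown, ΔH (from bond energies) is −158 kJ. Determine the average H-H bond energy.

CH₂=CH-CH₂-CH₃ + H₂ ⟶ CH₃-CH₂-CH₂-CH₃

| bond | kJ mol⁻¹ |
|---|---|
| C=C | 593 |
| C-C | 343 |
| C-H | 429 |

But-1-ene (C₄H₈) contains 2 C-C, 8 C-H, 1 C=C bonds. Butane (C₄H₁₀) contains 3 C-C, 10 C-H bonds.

Let D be the H-H bond energy.
Σ(broken) = 2×343 + 8×429 + 1×593 + 1×D = 4711 + D
Σ(formed) = 3×343 + 10×429 = 5319
ΔH = Σ(broken) − Σ(formed) = (4711 + D) − (5319) = −608 + D
Setting this equal to −158 kJ gives D = 450 kJ/mol.

D(H-H) ≈ 450 kJ/mol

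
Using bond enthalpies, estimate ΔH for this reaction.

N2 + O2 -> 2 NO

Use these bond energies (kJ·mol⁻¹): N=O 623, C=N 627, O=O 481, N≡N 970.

ΔH ≈ +205 kJ

Bonds broken (reactants):
  N≡N: 1 × 970 = 970
  O=O: 1 × 481 = 481
  Σ(broken) = 1451 kJ
Bonds formed (products):
  N=O: 2 × 623 = 1246
  Σ(formed) = 1246 kJ
ΔH = Σ(broken) − Σ(formed) = 1451 − 1246 = +205 kJ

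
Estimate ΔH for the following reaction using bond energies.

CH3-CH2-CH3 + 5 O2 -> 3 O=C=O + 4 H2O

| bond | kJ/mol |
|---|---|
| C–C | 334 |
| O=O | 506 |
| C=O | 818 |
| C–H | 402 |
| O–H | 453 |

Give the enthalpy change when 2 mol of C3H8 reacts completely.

Bonds broken (reactants):
  C–C: 2 × 334 = 668
  C–H: 8 × 402 = 3216
  O=O: 5 × 506 = 2530
  Σ(broken) = 6414 kJ
Bonds formed (products):
  C=O: 6 × 818 = 4908
  O–H: 8 × 453 = 3624
  Σ(formed) = 8532 kJ
ΔH = Σ(broken) − Σ(formed) = 6414 − 8532 = −2118 kJ
For 2× the reaction as written: 2 × (−2118) = −4236 kJ

ΔH = −4236 kJ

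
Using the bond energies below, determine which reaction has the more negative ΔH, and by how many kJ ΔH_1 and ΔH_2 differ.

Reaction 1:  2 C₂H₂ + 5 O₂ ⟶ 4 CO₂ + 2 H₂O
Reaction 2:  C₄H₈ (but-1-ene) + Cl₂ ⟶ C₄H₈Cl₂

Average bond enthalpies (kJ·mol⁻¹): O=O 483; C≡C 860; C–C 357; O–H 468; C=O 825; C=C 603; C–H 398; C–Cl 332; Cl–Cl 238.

Reaction 1:
  Bonds broken (reactants):
    C≡C: 2 × 860 = 1720
    C–H: 4 × 398 = 1592
    O=O: 5 × 483 = 2415
    Σ(broken) = 5727 kJ
  Bonds formed (products):
    C=O: 8 × 825 = 6600
    O–H: 4 × 468 = 1872
    Σ(formed) = 8472 kJ
  ΔH_1 = 5727 − 8472 = −2745 kJ
Reaction 2:
  Bonds broken (reactants):
    C–C: 2 × 357 = 714
    C–H: 8 × 398 = 3184
    C=C: 1 × 603 = 603
    Cl–Cl: 1 × 238 = 238
    Σ(broken) = 4739 kJ
  Bonds formed (products):
    C–C: 3 × 357 = 1071
    C–Cl: 2 × 332 = 664
    C–H: 8 × 398 = 3184
    Σ(formed) = 4919 kJ
  ΔH_2 = 4739 − 4919 = −180 kJ
ΔH_1 − ΔH_2 = −2565 kJ, so reaction 1 has the more negative ΔH; |ΔH_1 − ΔH_2| = 2565 kJ.

Reaction 1, by 2565 kJ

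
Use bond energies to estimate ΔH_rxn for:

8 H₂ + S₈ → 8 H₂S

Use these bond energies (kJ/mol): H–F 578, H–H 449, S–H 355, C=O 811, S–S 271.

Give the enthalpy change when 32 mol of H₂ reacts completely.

Bonds broken (reactants):
  H–H: 8 × 449 = 3592
  S–S: 8 × 271 = 2168
  Σ(broken) = 5760 kJ
Bonds formed (products):
  S–H: 16 × 355 = 5680
  Σ(formed) = 5680 kJ
ΔH = Σ(broken) − Σ(formed) = 5760 − 5680 = +80 kJ
For 4× the reaction as written: 4 × (+80) = +320 kJ

ΔH = +320 kJ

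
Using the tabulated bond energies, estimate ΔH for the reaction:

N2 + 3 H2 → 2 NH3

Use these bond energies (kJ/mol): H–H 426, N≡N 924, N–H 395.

ΔH ≈ −168 kJ

Bonds broken (reactants):
  H–H: 3 × 426 = 1278
  N≡N: 1 × 924 = 924
  Σ(broken) = 2202 kJ
Bonds formed (products):
  N–H: 6 × 395 = 2370
  Σ(formed) = 2370 kJ
ΔH = Σ(broken) − Σ(formed) = 2202 − 2370 = −168 kJ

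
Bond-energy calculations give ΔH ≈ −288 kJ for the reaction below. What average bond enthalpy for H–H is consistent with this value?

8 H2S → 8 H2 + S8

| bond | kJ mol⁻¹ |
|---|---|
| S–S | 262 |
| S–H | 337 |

D(H–H) ≈ 448 kJ/mol

Let D be the H–H bond energy.
Σ(broken) = 16×337 = 5392
Σ(formed) = 8×D + 8×262 = 2096 + 8D
ΔH = Σ(broken) − Σ(formed) = (5392) − (2096 + 8D) = +3296 − 8D
Setting this equal to −288 kJ gives 8D = 3584, so D = 448 kJ/mol.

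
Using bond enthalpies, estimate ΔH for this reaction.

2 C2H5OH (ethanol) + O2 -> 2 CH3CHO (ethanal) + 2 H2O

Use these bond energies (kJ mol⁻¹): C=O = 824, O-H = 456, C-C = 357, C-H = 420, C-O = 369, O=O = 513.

ΔH ≈ −469 kJ

Bonds broken (reactants):
  C-C: 2 × 357 = 714
  C-H: 10 × 420 = 4200
  C-O: 2 × 369 = 738
  O-H: 2 × 456 = 912
  O=O: 1 × 513 = 513
  Σ(broken) = 7077 kJ
Bonds formed (products):
  C-C: 2 × 357 = 714
  C-H: 8 × 420 = 3360
  C=O: 2 × 824 = 1648
  O-H: 4 × 456 = 1824
  Σ(formed) = 7546 kJ
ΔH = Σ(broken) − Σ(formed) = 7077 − 7546 = −469 kJ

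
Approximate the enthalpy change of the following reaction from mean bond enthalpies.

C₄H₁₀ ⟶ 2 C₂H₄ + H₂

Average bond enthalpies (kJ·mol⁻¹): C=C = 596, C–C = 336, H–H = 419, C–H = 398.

Bonds broken (reactants):
  C–C: 3 × 336 = 1008
  C–H: 10 × 398 = 3980
  Σ(broken) = 4988 kJ
Bonds formed (products):
  C–H: 8 × 398 = 3184
  C=C: 2 × 596 = 1192
  H–H: 1 × 419 = 419
  Σ(formed) = 4795 kJ
ΔH = Σ(broken) − Σ(formed) = 4988 − 4795 = +193 kJ

ΔH ≈ +193 kJ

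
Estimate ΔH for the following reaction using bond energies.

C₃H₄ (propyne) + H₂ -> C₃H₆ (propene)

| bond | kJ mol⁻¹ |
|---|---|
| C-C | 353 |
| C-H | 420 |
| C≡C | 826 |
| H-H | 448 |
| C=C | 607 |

Bonds broken (reactants):
  C≡C: 1 × 826 = 826
  C-C: 1 × 353 = 353
  C-H: 4 × 420 = 1680
  H-H: 1 × 448 = 448
  Σ(broken) = 3307 kJ
Bonds formed (products):
  C-C: 1 × 353 = 353
  C-H: 6 × 420 = 2520
  C=C: 1 × 607 = 607
  Σ(formed) = 3480 kJ
ΔH = Σ(broken) − Σ(formed) = 3307 − 3480 = −173 kJ

ΔH ≈ −173 kJ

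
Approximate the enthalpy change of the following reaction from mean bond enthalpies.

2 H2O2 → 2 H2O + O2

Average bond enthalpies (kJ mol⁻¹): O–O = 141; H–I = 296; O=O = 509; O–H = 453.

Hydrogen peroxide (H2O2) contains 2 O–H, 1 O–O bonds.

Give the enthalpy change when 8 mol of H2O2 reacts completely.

Bonds broken (reactants):
  O–H: 4 × 453 = 1812
  O–O: 2 × 141 = 282
  Σ(broken) = 2094 kJ
Bonds formed (products):
  O–H: 4 × 453 = 1812
  O=O: 1 × 509 = 509
  Σ(formed) = 2321 kJ
ΔH = Σ(broken) − Σ(formed) = 2094 − 2321 = −227 kJ
For 4× the reaction as written: 4 × (−227) = −908 kJ

ΔH = −908 kJ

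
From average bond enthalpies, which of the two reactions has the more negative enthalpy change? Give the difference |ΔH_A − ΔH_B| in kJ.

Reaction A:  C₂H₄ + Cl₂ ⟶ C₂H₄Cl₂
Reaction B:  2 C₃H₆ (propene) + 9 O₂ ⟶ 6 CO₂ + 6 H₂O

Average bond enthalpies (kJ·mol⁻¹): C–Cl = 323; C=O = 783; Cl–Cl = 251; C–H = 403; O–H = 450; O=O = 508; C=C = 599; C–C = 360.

Reaction B, by 3314 kJ

Reaction A:
  Bonds broken (reactants):
    C–H: 4 × 403 = 1612
    C=C: 1 × 599 = 599
    Cl–Cl: 1 × 251 = 251
    Σ(broken) = 2462 kJ
  Bonds formed (products):
    C–C: 1 × 360 = 360
    C–Cl: 2 × 323 = 646
    C–H: 4 × 403 = 1612
    Σ(formed) = 2618 kJ
  ΔH_A = 2462 − 2618 = −156 kJ
Reaction B:
  Bonds broken (reactants):
    C–C: 2 × 360 = 720
    C–H: 12 × 403 = 4836
    C=C: 2 × 599 = 1198
    O=O: 9 × 508 = 4572
    Σ(broken) = 11326 kJ
  Bonds formed (products):
    C=O: 12 × 783 = 9396
    O–H: 12 × 450 = 5400
    Σ(formed) = 14796 kJ
  ΔH_B = 11326 − 14796 = −3470 kJ
ΔH_A − ΔH_B = +3314 kJ, so reaction B has the more negative ΔH; |ΔH_A − ΔH_B| = 3314 kJ.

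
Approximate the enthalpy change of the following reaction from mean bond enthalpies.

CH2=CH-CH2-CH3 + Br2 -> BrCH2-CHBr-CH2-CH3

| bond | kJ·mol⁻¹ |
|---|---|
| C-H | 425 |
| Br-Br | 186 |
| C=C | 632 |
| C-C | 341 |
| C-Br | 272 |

Bonds broken (reactants):
  Br-Br: 1 × 186 = 186
  C-C: 2 × 341 = 682
  C-H: 8 × 425 = 3400
  C=C: 1 × 632 = 632
  Σ(broken) = 4900 kJ
Bonds formed (products):
  C-Br: 2 × 272 = 544
  C-C: 3 × 341 = 1023
  C-H: 8 × 425 = 3400
  Σ(formed) = 4967 kJ
ΔH = Σ(broken) − Σ(formed) = 4900 − 4967 = −67 kJ

ΔH ≈ −67 kJ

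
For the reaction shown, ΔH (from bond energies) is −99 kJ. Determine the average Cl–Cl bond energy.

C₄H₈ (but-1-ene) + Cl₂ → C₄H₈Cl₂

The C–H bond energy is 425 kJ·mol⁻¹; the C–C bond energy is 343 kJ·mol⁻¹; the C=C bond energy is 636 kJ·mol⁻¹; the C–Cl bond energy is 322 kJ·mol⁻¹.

D(Cl–Cl) ≈ 252 kJ/mol

Let D be the Cl–Cl bond energy.
Σ(broken) = 2×343 + 8×425 + 1×636 + 1×D = 4722 + D
Σ(formed) = 3×343 + 2×322 + 8×425 = 5073
ΔH = Σ(broken) − Σ(formed) = (4722 + D) − (5073) = −351 + D
Setting this equal to −99 kJ gives D = 252 kJ/mol.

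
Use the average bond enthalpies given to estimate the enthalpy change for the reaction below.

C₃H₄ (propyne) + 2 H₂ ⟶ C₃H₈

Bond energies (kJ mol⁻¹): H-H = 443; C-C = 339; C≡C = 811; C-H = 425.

Bonds broken (reactants):
  C≡C: 1 × 811 = 811
  C-C: 1 × 339 = 339
  C-H: 4 × 425 = 1700
  H-H: 2 × 443 = 886
  Σ(broken) = 3736 kJ
Bonds formed (products):
  C-C: 2 × 339 = 678
  C-H: 8 × 425 = 3400
  Σ(formed) = 4078 kJ
ΔH = Σ(broken) − Σ(formed) = 3736 − 4078 = −342 kJ

ΔH ≈ −342 kJ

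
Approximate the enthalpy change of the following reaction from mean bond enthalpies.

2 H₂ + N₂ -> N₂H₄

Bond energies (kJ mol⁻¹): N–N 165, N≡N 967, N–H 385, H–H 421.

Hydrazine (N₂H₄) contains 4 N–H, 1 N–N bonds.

Bonds broken (reactants):
  H–H: 2 × 421 = 842
  N≡N: 1 × 967 = 967
  Σ(broken) = 1809 kJ
Bonds formed (products):
  N–H: 4 × 385 = 1540
  N–N: 1 × 165 = 165
  Σ(formed) = 1705 kJ
ΔH = Σ(broken) − Σ(formed) = 1809 − 1705 = +104 kJ

ΔH ≈ +104 kJ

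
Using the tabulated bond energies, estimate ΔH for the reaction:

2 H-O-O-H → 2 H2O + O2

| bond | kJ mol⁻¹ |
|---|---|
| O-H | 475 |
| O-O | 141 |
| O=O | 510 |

Bonds broken (reactants):
  O-H: 4 × 475 = 1900
  O-O: 2 × 141 = 282
  Σ(broken) = 2182 kJ
Bonds formed (products):
  O-H: 4 × 475 = 1900
  O=O: 1 × 510 = 510
  Σ(formed) = 2410 kJ
ΔH = Σ(broken) − Σ(formed) = 2182 − 2410 = −228 kJ

ΔH ≈ −228 kJ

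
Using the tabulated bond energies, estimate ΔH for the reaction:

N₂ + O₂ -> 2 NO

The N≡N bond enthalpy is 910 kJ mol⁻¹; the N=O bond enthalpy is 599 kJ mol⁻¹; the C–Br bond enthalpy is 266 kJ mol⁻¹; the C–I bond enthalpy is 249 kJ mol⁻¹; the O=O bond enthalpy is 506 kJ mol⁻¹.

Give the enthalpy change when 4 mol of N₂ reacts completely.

Bonds broken (reactants):
  N≡N: 1 × 910 = 910
  O=O: 1 × 506 = 506
  Σ(broken) = 1416 kJ
Bonds formed (products):
  N=O: 2 × 599 = 1198
  Σ(formed) = 1198 kJ
ΔH = Σ(broken) − Σ(formed) = 1416 − 1198 = +218 kJ
For 4× the reaction as written: 4 × (+218) = +872 kJ

ΔH = +872 kJ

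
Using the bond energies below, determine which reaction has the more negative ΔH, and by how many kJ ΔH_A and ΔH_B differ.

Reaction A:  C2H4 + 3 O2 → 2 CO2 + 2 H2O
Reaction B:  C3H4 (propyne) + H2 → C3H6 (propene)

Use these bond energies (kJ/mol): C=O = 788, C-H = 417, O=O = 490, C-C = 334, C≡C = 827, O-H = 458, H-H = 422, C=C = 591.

Reaction A, by 1079 kJ

Reaction A:
  Bonds broken (reactants):
    C-H: 4 × 417 = 1668
    C=C: 1 × 591 = 591
    O=O: 3 × 490 = 1470
    Σ(broken) = 3729 kJ
  Bonds formed (products):
    C=O: 4 × 788 = 3152
    O-H: 4 × 458 = 1832
    Σ(formed) = 4984 kJ
  ΔH_A = 3729 − 4984 = −1255 kJ
Reaction B:
  Bonds broken (reactants):
    C≡C: 1 × 827 = 827
    C-C: 1 × 334 = 334
    C-H: 4 × 417 = 1668
    H-H: 1 × 422 = 422
    Σ(broken) = 3251 kJ
  Bonds formed (products):
    C-C: 1 × 334 = 334
    C-H: 6 × 417 = 2502
    C=C: 1 × 591 = 591
    Σ(formed) = 3427 kJ
  ΔH_B = 3251 − 3427 = −176 kJ
ΔH_A − ΔH_B = −1079 kJ, so reaction A has the more negative ΔH; |ΔH_A − ΔH_B| = 1079 kJ.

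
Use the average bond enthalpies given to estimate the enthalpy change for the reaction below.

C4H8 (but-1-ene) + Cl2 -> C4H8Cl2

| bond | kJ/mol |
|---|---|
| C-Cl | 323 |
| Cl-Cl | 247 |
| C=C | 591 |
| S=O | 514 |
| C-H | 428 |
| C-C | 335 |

Bonds broken (reactants):
  C-C: 2 × 335 = 670
  C-H: 8 × 428 = 3424
  C=C: 1 × 591 = 591
  Cl-Cl: 1 × 247 = 247
  Σ(broken) = 4932 kJ
Bonds formed (products):
  C-C: 3 × 335 = 1005
  C-Cl: 2 × 323 = 646
  C-H: 8 × 428 = 3424
  Σ(formed) = 5075 kJ
ΔH = Σ(broken) − Σ(formed) = 4932 − 5075 = −143 kJ

ΔH ≈ −143 kJ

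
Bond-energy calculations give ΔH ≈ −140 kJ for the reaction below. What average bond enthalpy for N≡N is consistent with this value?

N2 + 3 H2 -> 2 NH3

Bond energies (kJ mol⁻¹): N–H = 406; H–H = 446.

D(N≡N) ≈ 958 kJ/mol

Let D be the N≡N bond energy.
Σ(broken) = 3×446 + 1×D = 1338 + D
Σ(formed) = 6×406 = 2436
ΔH = Σ(broken) − Σ(formed) = (1338 + D) − (2436) = −1098 + D
Setting this equal to −140 kJ gives D = 958 kJ/mol.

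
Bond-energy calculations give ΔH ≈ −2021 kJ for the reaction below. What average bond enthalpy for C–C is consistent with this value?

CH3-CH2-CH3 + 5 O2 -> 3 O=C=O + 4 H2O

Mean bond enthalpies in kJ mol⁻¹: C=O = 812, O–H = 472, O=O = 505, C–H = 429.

D(C–C) ≈ 335 kJ/mol

Let D be the C–C bond energy.
Σ(broken) = 2×D + 8×429 + 5×505 = 5957 + 2D
Σ(formed) = 6×812 + 8×472 = 8648
ΔH = Σ(broken) − Σ(formed) = (5957 + 2D) − (8648) = −2691 + 2D
Setting this equal to −2021 kJ gives 2D = 670, so D = 335 kJ/mol.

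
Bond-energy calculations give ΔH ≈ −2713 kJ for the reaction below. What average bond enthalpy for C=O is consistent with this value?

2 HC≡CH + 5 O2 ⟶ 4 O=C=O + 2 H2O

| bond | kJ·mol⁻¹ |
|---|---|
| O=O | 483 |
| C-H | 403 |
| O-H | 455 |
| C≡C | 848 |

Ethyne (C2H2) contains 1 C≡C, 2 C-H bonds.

Let D be the C=O bond energy.
Σ(broken) = 2×848 + 4×403 + 5×483 = 5723
Σ(formed) = 8×D + 4×455 = 1820 + 8D
ΔH = Σ(broken) − Σ(formed) = (5723) − (1820 + 8D) = +3903 − 8D
Setting this equal to −2713 kJ gives 8D = 6616, so D = 827 kJ/mol.

D(C=O) ≈ 827 kJ/mol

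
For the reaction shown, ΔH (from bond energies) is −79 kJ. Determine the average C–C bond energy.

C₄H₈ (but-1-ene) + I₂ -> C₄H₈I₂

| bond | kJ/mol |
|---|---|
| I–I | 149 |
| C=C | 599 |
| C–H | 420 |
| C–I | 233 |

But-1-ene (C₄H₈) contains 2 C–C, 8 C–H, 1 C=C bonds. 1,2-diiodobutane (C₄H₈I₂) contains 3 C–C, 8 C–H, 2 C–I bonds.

D(C–C) ≈ 361 kJ/mol

Let D be the C–C bond energy.
Σ(broken) = 2×D + 8×420 + 1×599 + 1×149 = 4108 + 2D
Σ(formed) = 3×D + 8×420 + 2×233 = 3826 + 3D
ΔH = Σ(broken) − Σ(formed) = (4108 + 2D) − (3826 + 3D) = +282 − D
Setting this equal to −79 kJ gives D = 361 kJ/mol.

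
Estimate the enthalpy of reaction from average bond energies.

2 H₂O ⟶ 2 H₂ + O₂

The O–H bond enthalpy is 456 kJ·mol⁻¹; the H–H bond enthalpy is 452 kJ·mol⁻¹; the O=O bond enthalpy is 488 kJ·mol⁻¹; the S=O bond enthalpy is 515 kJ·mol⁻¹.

ΔH ≈ +432 kJ

Bonds broken (reactants):
  O–H: 4 × 456 = 1824
  Σ(broken) = 1824 kJ
Bonds formed (products):
  H–H: 2 × 452 = 904
  O=O: 1 × 488 = 488
  Σ(formed) = 1392 kJ
ΔH = Σ(broken) − Σ(formed) = 1824 − 1392 = +432 kJ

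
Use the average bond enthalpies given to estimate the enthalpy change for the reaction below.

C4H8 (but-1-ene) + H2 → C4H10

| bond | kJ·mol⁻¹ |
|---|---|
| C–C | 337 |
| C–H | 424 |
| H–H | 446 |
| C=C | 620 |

Bonds broken (reactants):
  C–C: 2 × 337 = 674
  C–H: 8 × 424 = 3392
  C=C: 1 × 620 = 620
  H–H: 1 × 446 = 446
  Σ(broken) = 5132 kJ
Bonds formed (products):
  C–C: 3 × 337 = 1011
  C–H: 10 × 424 = 4240
  Σ(formed) = 5251 kJ
ΔH = Σ(broken) − Σ(formed) = 5132 − 5251 = −119 kJ

ΔH ≈ −119 kJ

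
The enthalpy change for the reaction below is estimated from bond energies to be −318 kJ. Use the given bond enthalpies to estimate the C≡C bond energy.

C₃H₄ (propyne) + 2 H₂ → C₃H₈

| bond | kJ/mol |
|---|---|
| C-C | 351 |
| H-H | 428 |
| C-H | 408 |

D(C≡C) ≈ 809 kJ/mol

Let D be the C≡C bond energy.
Σ(broken) = 1×D + 1×351 + 4×408 + 2×428 = 2839 + D
Σ(formed) = 2×351 + 8×408 = 3966
ΔH = Σ(broken) − Σ(formed) = (2839 + D) − (3966) = −1127 + D
Setting this equal to −318 kJ gives D = 809 kJ/mol.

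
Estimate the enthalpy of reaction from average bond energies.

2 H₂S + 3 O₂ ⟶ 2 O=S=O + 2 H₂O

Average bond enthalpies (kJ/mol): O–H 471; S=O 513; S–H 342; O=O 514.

Bonds broken (reactants):
  O=O: 3 × 514 = 1542
  S–H: 4 × 342 = 1368
  Σ(broken) = 2910 kJ
Bonds formed (products):
  O–H: 4 × 471 = 1884
  S=O: 4 × 513 = 2052
  Σ(formed) = 3936 kJ
ΔH = Σ(broken) − Σ(formed) = 2910 − 3936 = −1026 kJ

ΔH ≈ −1026 kJ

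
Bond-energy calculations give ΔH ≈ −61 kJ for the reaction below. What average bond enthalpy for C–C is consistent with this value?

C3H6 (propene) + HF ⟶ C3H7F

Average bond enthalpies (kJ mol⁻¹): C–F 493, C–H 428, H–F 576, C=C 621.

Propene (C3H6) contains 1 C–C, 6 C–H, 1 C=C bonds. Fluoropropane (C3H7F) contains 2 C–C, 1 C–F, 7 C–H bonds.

Let D be the C–C bond energy.
Σ(broken) = 1×D + 6×428 + 1×621 + 1×576 = 3765 + D
Σ(formed) = 2×D + 1×493 + 7×428 = 3489 + 2D
ΔH = Σ(broken) − Σ(formed) = (3765 + D) − (3489 + 2D) = +276 − D
Setting this equal to −61 kJ gives D = 337 kJ/mol.

D(C–C) ≈ 337 kJ/mol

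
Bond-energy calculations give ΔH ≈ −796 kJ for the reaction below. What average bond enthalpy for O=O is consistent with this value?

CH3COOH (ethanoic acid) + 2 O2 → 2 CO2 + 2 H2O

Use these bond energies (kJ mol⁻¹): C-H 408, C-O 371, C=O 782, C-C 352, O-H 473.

Let D be the O=O bond energy.
Σ(broken) = 1×352 + 3×408 + 1×371 + 1×782 + 1×473 + 2×D = 3202 + 2D
Σ(formed) = 4×782 + 4×473 = 5020
ΔH = Σ(broken) − Σ(formed) = (3202 + 2D) − (5020) = −1818 + 2D
Setting this equal to −796 kJ gives 2D = 1022, so D = 511 kJ/mol.

D(O=O) ≈ 511 kJ/mol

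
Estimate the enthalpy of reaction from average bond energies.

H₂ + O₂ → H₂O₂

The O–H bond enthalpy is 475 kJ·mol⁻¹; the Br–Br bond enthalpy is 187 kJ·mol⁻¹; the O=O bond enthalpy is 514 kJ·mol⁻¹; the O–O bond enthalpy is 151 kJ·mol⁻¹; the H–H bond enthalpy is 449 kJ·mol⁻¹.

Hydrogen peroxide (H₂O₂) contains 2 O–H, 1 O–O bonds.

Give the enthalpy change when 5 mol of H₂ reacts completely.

Bonds broken (reactants):
  H–H: 1 × 449 = 449
  O=O: 1 × 514 = 514
  Σ(broken) = 963 kJ
Bonds formed (products):
  O–H: 2 × 475 = 950
  O–O: 1 × 151 = 151
  Σ(formed) = 1101 kJ
ΔH = Σ(broken) − Σ(formed) = 963 − 1101 = −138 kJ
For 5× the reaction as written: 5 × (−138) = −690 kJ

ΔH = −690 kJ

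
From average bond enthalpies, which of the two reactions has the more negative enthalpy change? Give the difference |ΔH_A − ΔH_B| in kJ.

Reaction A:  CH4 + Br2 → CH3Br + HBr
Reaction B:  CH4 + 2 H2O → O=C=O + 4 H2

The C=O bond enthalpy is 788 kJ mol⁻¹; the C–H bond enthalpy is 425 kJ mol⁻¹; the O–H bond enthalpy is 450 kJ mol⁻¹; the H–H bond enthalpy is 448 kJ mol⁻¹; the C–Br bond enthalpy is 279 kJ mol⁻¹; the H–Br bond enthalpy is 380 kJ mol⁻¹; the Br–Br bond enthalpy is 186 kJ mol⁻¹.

Reaction A, by 180 kJ

Reaction A:
  Bonds broken (reactants):
    Br–Br: 1 × 186 = 186
    C–H: 4 × 425 = 1700
    Σ(broken) = 1886 kJ
  Bonds formed (products):
    C–Br: 1 × 279 = 279
    C–H: 3 × 425 = 1275
    H–Br: 1 × 380 = 380
    Σ(formed) = 1934 kJ
  ΔH_A = 1886 − 1934 = −48 kJ
Reaction B:
  Bonds broken (reactants):
    C–H: 4 × 425 = 1700
    O–H: 4 × 450 = 1800
    Σ(broken) = 3500 kJ
  Bonds formed (products):
    C=O: 2 × 788 = 1576
    H–H: 4 × 448 = 1792
    Σ(formed) = 3368 kJ
  ΔH_B = 3500 − 3368 = +132 kJ
ΔH_A − ΔH_B = −180 kJ, so reaction A has the more negative ΔH; |ΔH_A − ΔH_B| = 180 kJ.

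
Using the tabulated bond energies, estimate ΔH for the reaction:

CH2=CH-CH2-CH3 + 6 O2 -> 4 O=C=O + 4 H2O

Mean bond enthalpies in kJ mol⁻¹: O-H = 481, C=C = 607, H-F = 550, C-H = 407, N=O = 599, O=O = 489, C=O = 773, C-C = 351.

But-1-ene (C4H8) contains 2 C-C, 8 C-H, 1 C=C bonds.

Bonds broken (reactants):
  C-C: 2 × 351 = 702
  C-H: 8 × 407 = 3256
  C=C: 1 × 607 = 607
  O=O: 6 × 489 = 2934
  Σ(broken) = 7499 kJ
Bonds formed (products):
  C=O: 8 × 773 = 6184
  O-H: 8 × 481 = 3848
  Σ(formed) = 10032 kJ
ΔH = Σ(broken) − Σ(formed) = 7499 − 10032 = −2533 kJ

ΔH ≈ −2533 kJ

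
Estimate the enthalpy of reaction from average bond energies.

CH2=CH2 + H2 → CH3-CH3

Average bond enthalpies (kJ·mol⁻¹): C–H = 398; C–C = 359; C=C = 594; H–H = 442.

Bonds broken (reactants):
  C–H: 4 × 398 = 1592
  C=C: 1 × 594 = 594
  H–H: 1 × 442 = 442
  Σ(broken) = 2628 kJ
Bonds formed (products):
  C–C: 1 × 359 = 359
  C–H: 6 × 398 = 2388
  Σ(formed) = 2747 kJ
ΔH = Σ(broken) − Σ(formed) = 2628 − 2747 = −119 kJ

ΔH ≈ −119 kJ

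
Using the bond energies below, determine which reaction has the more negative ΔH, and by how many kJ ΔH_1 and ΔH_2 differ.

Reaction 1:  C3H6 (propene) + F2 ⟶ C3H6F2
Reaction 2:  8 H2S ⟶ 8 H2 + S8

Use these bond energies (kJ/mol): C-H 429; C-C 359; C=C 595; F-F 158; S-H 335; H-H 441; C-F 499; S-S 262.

Reaction 1:
  Bonds broken (reactants):
    C-C: 1 × 359 = 359
    C-H: 6 × 429 = 2574
    C=C: 1 × 595 = 595
    F-F: 1 × 158 = 158
    Σ(broken) = 3686 kJ
  Bonds formed (products):
    C-C: 2 × 359 = 718
    C-F: 2 × 499 = 998
    C-H: 6 × 429 = 2574
    Σ(formed) = 4290 kJ
  ΔH_1 = 3686 − 4290 = −604 kJ
Reaction 2:
  Bonds broken (reactants):
    S-H: 16 × 335 = 5360
    Σ(broken) = 5360 kJ
  Bonds formed (products):
    H-H: 8 × 441 = 3528
    S-S: 8 × 262 = 2096
    Σ(formed) = 5624 kJ
  ΔH_2 = 5360 − 5624 = −264 kJ
ΔH_1 − ΔH_2 = −340 kJ, so reaction 1 has the more negative ΔH; |ΔH_1 − ΔH_2| = 340 kJ.

Reaction 1, by 340 kJ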